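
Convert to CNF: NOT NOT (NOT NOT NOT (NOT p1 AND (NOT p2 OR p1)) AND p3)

NOT NOT (NOT NOT NOT (NOT p1 AND (NOT p2 OR p1)) AND p3)
= NOT NOT NOT (NOT p1 AND (NOT p2 OR p1)) AND p3   — double negation
= NOT (NOT p1 AND (NOT p2 OR p1)) AND p3   — double negation
= (NOT NOT p1 OR NOT (NOT p2 OR p1)) AND p3   — De Morgan
= (p1 OR NOT (NOT p2 OR p1)) AND p3   — double negation
= (p1 OR (NOT NOT p2 AND NOT p1)) AND p3   — De Morgan
= (p1 OR (p2 AND NOT p1)) AND p3   — double negation
= (p1 OR p2) AND (p1 OR NOT p1) AND p3   — distribute OR over AND
= (p1 OR p2) AND p3   — simplify

(p1 OR p2) AND p3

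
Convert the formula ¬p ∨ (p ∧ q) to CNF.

¬p ∨ (p ∧ q)
⇔ (¬p ∨ p) ∧ (¬p ∨ q)   [distribute ∨ over ∧]
⇔ ¬p ∨ q   [simplify]

¬p ∨ q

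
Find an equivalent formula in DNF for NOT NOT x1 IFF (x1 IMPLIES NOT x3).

NOT NOT x1 IFF (x1 IMPLIES NOT x3)
= (NOT NOT x1 IMPLIES (x1 IMPLIES NOT x3)) AND ((x1 IMPLIES NOT x3) IMPLIES NOT NOT x1)   [eliminate IFF]
= (NOT NOT NOT x1 OR (x1 IMPLIES NOT x3)) AND ((x1 IMPLIES NOT x3) IMPLIES NOT NOT x1)   [eliminate IMPLIES]
= (NOT NOT NOT x1 OR NOT x1 OR NOT x3) AND ((x1 IMPLIES NOT x3) IMPLIES NOT NOT x1)   [eliminate IMPLIES]
= (NOT NOT NOT x1 OR NOT x1 OR NOT x3) AND (NOT (x1 IMPLIES NOT x3) OR NOT NOT x1)   [eliminate IMPLIES]
= (NOT NOT NOT x1 OR NOT x1 OR NOT x3) AND (NOT (NOT x1 OR NOT x3) OR NOT NOT x1)   [eliminate IMPLIES]
= (NOT x1 OR NOT x1 OR NOT x3) AND (NOT (NOT x1 OR NOT x3) OR NOT NOT x1)   [double negation]
= (NOT x1 OR NOT x1 OR NOT x3) AND ((NOT NOT x1 AND NOT NOT x3) OR NOT NOT x1)   [De Morgan]
= (NOT x1 OR NOT x1 OR NOT x3) AND ((x1 AND NOT NOT x3) OR NOT NOT x1)   [double negation]
= (NOT x1 OR NOT x1 OR NOT x3) AND ((x1 AND x3) OR NOT NOT x1)   [double negation]
= (NOT x1 OR NOT x1 OR NOT x3) AND ((x1 AND x3) OR x1)   [double negation]
= (NOT x1 AND x1 AND x3) OR (NOT x1 AND x1) OR (NOT x1 AND x1 AND x3) OR (NOT x1 AND x1) OR (NOT x3 AND x1 AND x3) OR (NOT x3 AND x1)   [distribute AND over OR]
= NOT x3 AND x1   [simplify]

NOT x3 AND x1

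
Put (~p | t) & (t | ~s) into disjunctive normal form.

(~p & ~s) | t

(~p | t) & (t | ~s)
≡ (~p & t) | (~p & ~s) | (t & t) | (t & ~s)   [distribute & over |]
≡ (~p & ~s) | t   [simplify]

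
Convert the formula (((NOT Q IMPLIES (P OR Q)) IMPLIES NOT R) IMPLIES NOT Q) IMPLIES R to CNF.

Q OR R

(((NOT Q IMPLIES (P OR Q)) IMPLIES NOT R) IMPLIES NOT Q) IMPLIES R
= NOT (((NOT Q IMPLIES (P OR Q)) IMPLIES NOT R) IMPLIES NOT Q) OR R
= NOT (NOT ((NOT Q IMPLIES (P OR Q)) IMPLIES NOT R) OR NOT Q) OR R
= NOT (NOT (NOT (NOT Q IMPLIES (P OR Q)) OR NOT R) OR NOT Q) OR R
= NOT (NOT (NOT (NOT NOT Q OR P OR Q) OR NOT R) OR NOT Q) OR R
= (NOT NOT (NOT (NOT NOT Q OR P OR Q) OR NOT R) AND NOT NOT Q) OR R
= ((NOT (NOT NOT Q OR P OR Q) OR NOT R) AND NOT NOT Q) OR R
= (((NOT NOT NOT Q AND NOT P AND NOT Q) OR NOT R) AND NOT NOT Q) OR R
= (((NOT Q AND NOT P AND NOT Q) OR NOT R) AND NOT NOT Q) OR R
= (((NOT Q AND NOT P AND NOT Q) OR NOT R) AND Q) OR R
= (NOT Q OR NOT R OR R) AND (NOT P OR NOT R OR R) AND (NOT Q OR NOT R OR R) AND (Q OR R)
= Q OR R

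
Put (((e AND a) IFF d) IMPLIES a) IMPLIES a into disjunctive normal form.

(NOT a AND NOT d) OR a

(((e AND a) IFF d) IMPLIES a) IMPLIES a
≡ NOT (((e AND a) IFF d) IMPLIES a) OR a   [eliminate IMPLIES]
≡ NOT (NOT ((e AND a) IFF d) OR a) OR a   [eliminate IMPLIES]
≡ NOT (NOT (((e AND a) IMPLIES d) AND (d IMPLIES (e AND a))) OR a) OR a   [eliminate IFF]
≡ NOT (NOT ((NOT (e AND a) OR d) AND (d IMPLIES (e AND a))) OR a) OR a   [eliminate IMPLIES]
≡ NOT (NOT ((NOT (e AND a) OR d) AND (NOT d OR (e AND a))) OR a) OR a   [eliminate IMPLIES]
≡ (NOT NOT ((NOT (e AND a) OR d) AND (NOT d OR (e AND a))) AND NOT a) OR a   [De Morgan]
≡ ((NOT (e AND a) OR d) AND (NOT d OR (e AND a)) AND NOT a) OR a   [double negation]
≡ ((NOT e OR NOT a OR d) AND (NOT d OR (e AND a)) AND NOT a) OR a   [De Morgan]
≡ (NOT e AND NOT d AND NOT a) OR (NOT e AND e AND a AND NOT a) OR (NOT a AND NOT d AND NOT a) OR (NOT a AND e AND a AND NOT a) OR (d AND NOT d AND NOT a) OR (d AND e AND a AND NOT a) OR a   [distribute AND over OR]
≡ (NOT a AND NOT d) OR a   [simplify]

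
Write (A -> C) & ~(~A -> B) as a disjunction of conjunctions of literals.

(A -> C) & ~(~A -> B)
≡ (~A | C) & ~(~A -> B)   [eliminate ->]
≡ (~A | C) & ~(~~A | B)   [eliminate ->]
≡ (~A | C) & ~~~A & ~B   [De Morgan]
≡ (~A | C) & ~A & ~B   [double negation]
≡ (~A & ~A & ~B) | (C & ~A & ~B)   [distribute & over |]
≡ ~A & ~B   [simplify]

~A & ~B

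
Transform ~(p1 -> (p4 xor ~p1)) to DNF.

~(p1 -> (p4 xor ~p1))
≡ ~(~p1 | (p4 xor ~p1))   [eliminate ->]
≡ ~(~p1 | (p4 & ~~p1) | (~p4 & ~p1))   [expand xor]
≡ ~~p1 & ~(p4 & ~~p1) & ~(~p4 & ~p1)   [De Morgan]
≡ p1 & ~(p4 & ~~p1) & ~(~p4 & ~p1)   [double negation]
≡ p1 & (~p4 | ~~~p1) & ~(~p4 & ~p1)   [De Morgan]
≡ p1 & (~p4 | ~p1) & ~(~p4 & ~p1)   [double negation]
≡ p1 & (~p4 | ~p1) & (~~p4 | ~~p1)   [De Morgan]
≡ p1 & (~p4 | ~p1) & (p4 | ~~p1)   [double negation]
≡ p1 & (~p4 | ~p1) & (p4 | p1)   [double negation]
≡ (p1 & ~p4 & p4) | (p1 & ~p4 & p1) | (p1 & ~p1 & p4) | (p1 & ~p1 & p1)   [distribute & over |]
≡ p1 & ~p4   [simplify]

p1 & ~p4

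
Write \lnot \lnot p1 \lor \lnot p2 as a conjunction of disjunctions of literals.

\lnot \lnot p1 \lor \lnot p2
= p1 \lor \lnot p2   [double negation]

p1 \lor \lnot p2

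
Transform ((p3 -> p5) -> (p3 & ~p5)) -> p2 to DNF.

~p3 | p5 | p2

((p3 -> p5) -> (p3 & ~p5)) -> p2
≡ ~((p3 -> p5) -> (p3 & ~p5)) | p2   [eliminate ->]
≡ ~(~(p3 -> p5) | (p3 & ~p5)) | p2   [eliminate ->]
≡ ~(~(~p3 | p5) | (p3 & ~p5)) | p2   [eliminate ->]
≡ (~~(~p3 | p5) & ~(p3 & ~p5)) | p2   [De Morgan]
≡ ((~p3 | p5) & ~(p3 & ~p5)) | p2   [double negation]
≡ ((~p3 | p5) & (~p3 | ~~p5)) | p2   [De Morgan]
≡ ((~p3 | p5) & (~p3 | p5)) | p2   [double negation]
≡ (~p3 & ~p3) | (~p3 & p5) | (p5 & ~p3) | (p5 & p5) | p2   [distribute & over |]
≡ ~p3 | p5 | p2   [simplify]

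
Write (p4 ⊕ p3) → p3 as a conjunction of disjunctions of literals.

(p4 ⊕ p3) → p3
≡ ¬(p4 ⊕ p3) ∨ p3   — eliminate →
≡ ¬((p4 ∨ p3) ∧ ¬(p4 ∧ p3)) ∨ p3   — expand ⊕
≡ ¬(p4 ∨ p3) ∨ ¬¬(p4 ∧ p3) ∨ p3   — De Morgan
≡ (¬p4 ∧ ¬p3) ∨ ¬¬(p4 ∧ p3) ∨ p3   — De Morgan
≡ (¬p4 ∧ ¬p3) ∨ (p4 ∧ p3) ∨ p3   — double negation
≡ (¬p4 ∨ p4 ∨ p3) ∧ (¬p4 ∨ p3 ∨ p3) ∧ (¬p3 ∨ p4 ∨ p3) ∧ (¬p3 ∨ p3 ∨ p3)   — distribute ∨ over ∧
≡ ¬p4 ∨ p3   — simplify

¬p4 ∨ p3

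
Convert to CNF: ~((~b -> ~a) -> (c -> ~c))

(b | ~a) & c

~((~b -> ~a) -> (c -> ~c))
⇔ ~(~(~b -> ~a) | (c -> ~c))   (eliminate ->)
⇔ ~(~(~~b | ~a) | (c -> ~c))   (eliminate ->)
⇔ ~(~(~~b | ~a) | ~c | ~c)   (eliminate ->)
⇔ ~~(~~b | ~a) & ~~c & ~~c   (De Morgan)
⇔ (~~b | ~a) & ~~c & ~~c   (double negation)
⇔ (b | ~a) & ~~c & ~~c   (double negation)
⇔ (b | ~a) & c & ~~c   (double negation)
⇔ (b | ~a) & c & c   (double negation)
⇔ (b | ~a) & c   (simplify)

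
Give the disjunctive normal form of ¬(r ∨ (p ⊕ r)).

¬(r ∨ (p ⊕ r))
⇔ ¬(r ∨ (p ∧ ¬r) ∨ (¬p ∧ r))
⇔ ¬r ∧ ¬(p ∧ ¬r) ∧ ¬(¬p ∧ r)
⇔ ¬r ∧ (¬p ∨ ¬¬r) ∧ ¬(¬p ∧ r)
⇔ ¬r ∧ (¬p ∨ r) ∧ ¬(¬p ∧ r)
⇔ ¬r ∧ (¬p ∨ r) ∧ (¬¬p ∨ ¬r)
⇔ ¬r ∧ (¬p ∨ r) ∧ (p ∨ ¬r)
⇔ (¬r ∧ ¬p ∧ p) ∨ (¬r ∧ ¬p ∧ ¬r) ∨ (¬r ∧ r ∧ p) ∨ (¬r ∧ r ∧ ¬r)
⇔ ¬r ∧ ¬p

¬r ∧ ¬p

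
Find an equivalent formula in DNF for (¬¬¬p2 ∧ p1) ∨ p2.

(¬¬¬p2 ∧ p1) ∨ p2
≡ (¬p2 ∧ p1) ∨ p2   [double negation]

(¬p2 ∧ p1) ∨ p2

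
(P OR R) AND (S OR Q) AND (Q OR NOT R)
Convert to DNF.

(P OR R) AND (S OR Q) AND (Q OR NOT R)
≡ (P AND S AND Q) OR (P AND S AND NOT R) OR (P AND Q AND Q) OR (P AND Q AND NOT R) OR (R AND S AND Q) OR (R AND S AND NOT R) OR (R AND Q AND Q) OR (R AND Q AND NOT R)   (distribute AND over OR)
≡ (P AND S AND NOT R) OR (P AND Q) OR (R AND Q)   (simplify)

(P AND S AND NOT R) OR (P AND Q) OR (R AND Q)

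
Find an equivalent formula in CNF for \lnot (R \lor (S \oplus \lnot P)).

\lnot R \land (\lnot S \lor \lnot P) \land (P \lor S)

\lnot (R \lor (S \oplus \lnot P))
≡ \lnot (R \lor ((S \lor \lnot P) \land \lnot (S \land \lnot P)))   [expand \oplus]
≡ \lnot R \land \lnot ((S \lor \lnot P) \land \lnot (S \land \lnot P))   [De Morgan]
≡ \lnot R \land (\lnot (S \lor \lnot P) \lor \lnot \lnot (S \land \lnot P))   [De Morgan]
≡ \lnot R \land ((\lnot S \land \lnot \lnot P) \lor \lnot \lnot (S \land \lnot P))   [De Morgan]
≡ \lnot R \land ((\lnot S \land P) \lor \lnot \lnot (S \land \lnot P))   [double negation]
≡ \lnot R \land ((\lnot S \land P) \lor (S \land \lnot P))   [double negation]
≡ \lnot R \land (\lnot S \lor S) \land (\lnot S \lor \lnot P) \land (P \lor S) \land (P \lor \lnot P)   [distribute \lor over \land]
≡ \lnot R \land (\lnot S \lor \lnot P) \land (P \lor S)   [simplify]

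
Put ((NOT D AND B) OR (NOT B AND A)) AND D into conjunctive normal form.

((NOT D AND B) OR (NOT B AND A)) AND D
⇔ (NOT D OR NOT B) AND (NOT D OR A) AND (B OR NOT B) AND (B OR A) AND D   [distribute OR over AND]
⇔ (NOT D OR NOT B) AND (NOT D OR A) AND (B OR A) AND D   [simplify]

(NOT D OR NOT B) AND (NOT D OR A) AND (B OR A) AND D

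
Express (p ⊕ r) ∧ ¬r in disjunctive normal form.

(p ⊕ r) ∧ ¬r
⇔ ((p ∧ ¬r) ∨ (¬p ∧ r)) ∧ ¬r
⇔ (p ∧ ¬r ∧ ¬r) ∨ (¬p ∧ r ∧ ¬r)
⇔ p ∧ ¬r

p ∧ ¬r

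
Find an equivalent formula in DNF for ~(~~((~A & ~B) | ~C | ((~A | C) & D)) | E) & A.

A & C & ~D & ~E

~(~~((~A & ~B) | ~C | ((~A | C) & D)) | E) & A
= ~~~((~A & ~B) | ~C | ((~A | C) & D)) & ~E & A
= ~((~A & ~B) | ~C | ((~A | C) & D)) & ~E & A
= ~(~A & ~B) & ~~C & ~((~A | C) & D) & ~E & A
= (~~A | ~~B) & ~~C & ~((~A | C) & D) & ~E & A
= (A | ~~B) & ~~C & ~((~A | C) & D) & ~E & A
= (A | B) & ~~C & ~((~A | C) & D) & ~E & A
= (A | B) & C & ~((~A | C) & D) & ~E & A
= (A | B) & C & (~(~A | C) | ~D) & ~E & A
= (A | B) & C & ((~~A & ~C) | ~D) & ~E & A
= (A | B) & C & ((A & ~C) | ~D) & ~E & A
= (A & C & A & ~C & ~E & A) | (A & C & ~D & ~E & A) | (B & C & A & ~C & ~E & A) | (B & C & ~D & ~E & A)
= A & C & ~D & ~E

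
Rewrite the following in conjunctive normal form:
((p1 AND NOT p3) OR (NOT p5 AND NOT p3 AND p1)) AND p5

((p1 AND NOT p3) OR (NOT p5 AND NOT p3 AND p1)) AND p5
⇔ (p1 OR NOT p5) AND (p1 OR NOT p3) AND (p1 OR p1) AND (NOT p3 OR NOT p5) AND (NOT p3 OR NOT p3) AND (NOT p3 OR p1) AND p5   [distribute OR over AND]
⇔ p1 AND NOT p3 AND p5   [simplify]

p1 AND NOT p3 AND p5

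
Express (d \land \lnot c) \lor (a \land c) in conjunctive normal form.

(d \land \lnot c) \lor (a \land c)
≡ (d \lor a) \land (d \lor c) \land (\lnot c \lor a) \land (\lnot c \lor c)   (distribute \lor over \land)
≡ (d \lor a) \land (d \lor c) \land (\lnot c \lor a)   (simplify)

(d \lor a) \land (d \lor c) \land (\lnot c \lor a)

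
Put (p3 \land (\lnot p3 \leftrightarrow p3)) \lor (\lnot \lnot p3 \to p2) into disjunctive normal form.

(p3 \land (\lnot p3 \leftrightarrow p3)) \lor (\lnot \lnot p3 \to p2)
≡ (p3 \land (\lnot p3 \to p3) \land (p3 \to \lnot p3)) \lor (\lnot \lnot p3 \to p2)   [eliminate \leftrightarrow]
≡ (p3 \land (\lnot \lnot p3 \lor p3) \land (p3 \to \lnot p3)) \lor (\lnot \lnot p3 \to p2)   [eliminate \to]
≡ (p3 \land (\lnot \lnot p3 \lor p3) \land (\lnot p3 \lor \lnot p3)) \lor (\lnot \lnot p3 \to p2)   [eliminate \to]
≡ (p3 \land (\lnot \lnot p3 \lor p3) \land (\lnot p3 \lor \lnot p3)) \lor \lnot \lnot \lnot p3 \lor p2   [eliminate \to]
≡ (p3 \land (p3 \lor p3) \land (\lnot p3 \lor \lnot p3)) \lor \lnot \lnot \lnot p3 \lor p2   [double negation]
≡ (p3 \land (p3 \lor p3) \land (\lnot p3 \lor \lnot p3)) \lor \lnot p3 \lor p2   [double negation]
≡ (p3 \land p3 \land \lnot p3) \lor (p3 \land p3 \land \lnot p3) \lor (p3 \land p3 \land \lnot p3) \lor (p3 \land p3 \land \lnot p3) \lor \lnot p3 \lor p2   [distribute \land over \lor]
≡ \lnot p3 \lor p2   [simplify]

\lnot p3 \lor p2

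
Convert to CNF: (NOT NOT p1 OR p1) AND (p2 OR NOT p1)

p1 AND (p2 OR NOT p1)

(NOT NOT p1 OR p1) AND (p2 OR NOT p1)
⇔ (p1 OR p1) AND (p2 OR NOT p1)   [double negation]
⇔ p1 AND (p2 OR NOT p1)   [simplify]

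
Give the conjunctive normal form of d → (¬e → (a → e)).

¬d ∨ e ∨ ¬a

d → (¬e → (a → e))
≡ ¬d ∨ (¬e → (a → e))
≡ ¬d ∨ ¬¬e ∨ (a → e)
≡ ¬d ∨ ¬¬e ∨ ¬a ∨ e
≡ ¬d ∨ e ∨ ¬a ∨ e
≡ ¬d ∨ e ∨ ¬a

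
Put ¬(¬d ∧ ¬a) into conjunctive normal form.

d ∨ a

¬(¬d ∧ ¬a)
= ¬¬d ∨ ¬¬a   (De Morgan)
= d ∨ ¬¬a   (double negation)
= d ∨ a   (double negation)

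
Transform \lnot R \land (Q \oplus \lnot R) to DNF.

\lnot R \land \lnot Q

\lnot R \land (Q \oplus \lnot R)
≡ \lnot R \land ((Q \land \lnot \lnot R) \lor (\lnot Q \land \lnot R))   — expand \oplus
≡ \lnot R \land ((Q \land R) \lor (\lnot Q \land \lnot R))   — double negation
≡ (\lnot R \land Q \land R) \lor (\lnot R \land \lnot Q \land \lnot R)   — distribute \land over \lor
≡ \lnot R \land \lnot Q   — simplify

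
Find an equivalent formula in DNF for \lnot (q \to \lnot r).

q \land r

\lnot (q \to \lnot r)
= \lnot (\lnot q \lor \lnot r)   (eliminate \to)
= \lnot \lnot q \land \lnot \lnot r   (De Morgan)
= q \land \lnot \lnot r   (double negation)
= q \land r   (double negation)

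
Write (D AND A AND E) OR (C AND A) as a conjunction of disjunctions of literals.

(D AND A AND E) OR (C AND A)
≡ (D OR C) AND (D OR A) AND (A OR C) AND (A OR A) AND (E OR C) AND (E OR A)   [distribute OR over AND]
≡ (D OR C) AND A AND (E OR C)   [simplify]

(D OR C) AND A AND (E OR C)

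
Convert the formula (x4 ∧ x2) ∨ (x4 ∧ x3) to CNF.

(x4 ∧ x2) ∨ (x4 ∧ x3)
⇔ (x4 ∨ x4) ∧ (x4 ∨ x3) ∧ (x2 ∨ x4) ∧ (x2 ∨ x3)   [distribute ∨ over ∧]
⇔ x4 ∧ (x2 ∨ x3)   [simplify]

x4 ∧ (x2 ∨ x3)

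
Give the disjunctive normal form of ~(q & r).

~(q & r)
≡ ~q | ~r   (De Morgan)

~q | ~r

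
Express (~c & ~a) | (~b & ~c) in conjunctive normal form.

(~c & ~a) | (~b & ~c)
≡ (~c | ~b) & (~c | ~c) & (~a | ~b) & (~a | ~c)   (distribute | over &)
≡ ~c & (~a | ~b)   (simplify)

~c & (~a | ~b)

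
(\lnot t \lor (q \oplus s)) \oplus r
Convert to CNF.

(\lnot t \lor (q \oplus s)) \oplus r
⇔ (\lnot t \lor (q \oplus s) \lor r) \land \lnot ((\lnot t \lor (q \oplus s)) \land r)   [expand \oplus]
⇔ (\lnot t \lor ((q \lor s) \land \lnot (q \land s)) \lor r) \land \lnot ((\lnot t \lor (q \oplus s)) \land r)   [expand \oplus]
⇔ (\lnot t \lor ((q \lor s) \land \lnot (q \land s)) \lor r) \land \lnot ((\lnot t \lor ((q \lor s) \land \lnot (q \land s))) \land r)   [expand \oplus]
⇔ (\lnot t \lor ((q \lor s) \land (\lnot q \lor \lnot s)) \lor r) \land \lnot ((\lnot t \lor ((q \lor s) \land \lnot (q \land s))) \land r)   [De Morgan]
⇔ (\lnot t \lor ((q \lor s) \land (\lnot q \lor \lnot s)) \lor r) \land (\lnot (\lnot t \lor ((q \lor s) \land \lnot (q \land s))) \lor \lnot r)   [De Morgan]
⇔ (\lnot t \lor ((q \lor s) \land (\lnot q \lor \lnot s)) \lor r) \land ((\lnot \lnot t \land \lnot ((q \lor s) \land \lnot (q \land s))) \lor \lnot r)   [De Morgan]
⇔ (\lnot t \lor ((q \lor s) \land (\lnot q \lor \lnot s)) \lor r) \land ((t \land \lnot ((q \lor s) \land \lnot (q \land s))) \lor \lnot r)   [double negation]
⇔ (\lnot t \lor ((q \lor s) \land (\lnot q \lor \lnot s)) \lor r) \land ((t \land (\lnot (q \lor s) \lor \lnot \lnot (q \land s))) \lor \lnot r)   [De Morgan]
⇔ (\lnot t \lor ((q \lor s) \land (\lnot q \lor \lnot s)) \lor r) \land ((t \land ((\lnot q \land \lnot s) \lor \lnot \lnot (q \land s))) \lor \lnot r)   [De Morgan]
⇔ (\lnot t \lor ((q \lor s) \land (\lnot q \lor \lnot s)) \lor r) \land ((t \land ((\lnot q \land \lnot s) \lor (q \land s))) \lor \lnot r)   [double negation]
⇔ (\lnot t \lor q \lor s \lor r) \land (\lnot t \lor \lnot q \lor \lnot s \lor r) \land (t \lor \lnot r) \land (\lnot q \lor q \lor \lnot r) \land (\lnot q \lor s \lor \lnot r) \land (\lnot s \lor q \lor \lnot r) \land (\lnot s \lor s \lor \lnot r)   [distribute \lor over \land]
⇔ (\lnot t \lor q \lor s \lor r) \land (\lnot t \lor \lnot q \lor \lnot s \lor r) \land (t \lor \lnot r) \land (\lnot q \lor s \lor \lnot r) \land (\lnot s \lor q \lor \lnot r)   [simplify]

(\lnot t \lor q \lor s \lor r) \land (\lnot t \lor \lnot q \lor \lnot s \lor r) \land (t \lor \lnot r) \land (\lnot q \lor s \lor \lnot r) \land (\lnot s \lor q \lor \lnot r)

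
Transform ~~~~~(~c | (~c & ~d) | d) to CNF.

~~~~~(~c | (~c & ~d) | d)
= ~~~(~c | (~c & ~d) | d)   [double negation]
= ~(~c | (~c & ~d) | d)   [double negation]
= ~~c & ~(~c & ~d) & ~d   [De Morgan]
= c & ~(~c & ~d) & ~d   [double negation]
= c & (~~c | ~~d) & ~d   [De Morgan]
= c & (c | ~~d) & ~d   [double negation]
= c & (c | d) & ~d   [double negation]
= c & ~d   [simplify]

c & ~d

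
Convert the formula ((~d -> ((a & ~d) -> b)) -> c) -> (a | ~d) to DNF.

((~d -> ((a & ~d) -> b)) -> c) -> (a | ~d)
= ~((~d -> ((a & ~d) -> b)) -> c) | a | ~d   [eliminate ->]
= ~(~(~d -> ((a & ~d) -> b)) | c) | a | ~d   [eliminate ->]
= ~(~(~~d | ((a & ~d) -> b)) | c) | a | ~d   [eliminate ->]
= ~(~(~~d | ~(a & ~d) | b) | c) | a | ~d   [eliminate ->]
= (~~(~~d | ~(a & ~d) | b) & ~c) | a | ~d   [De Morgan]
= ((~~d | ~(a & ~d) | b) & ~c) | a | ~d   [double negation]
= ((d | ~(a & ~d) | b) & ~c) | a | ~d   [double negation]
= ((d | ~a | ~~d | b) & ~c) | a | ~d   [De Morgan]
= ((d | ~a | d | b) & ~c) | a | ~d   [double negation]
= (d & ~c) | (~a & ~c) | (d & ~c) | (b & ~c) | a | ~d   [distribute & over |]
= (d & ~c) | (~a & ~c) | (b & ~c) | a | ~d   [simplify]

(d & ~c) | (~a & ~c) | (b & ~c) | a | ~d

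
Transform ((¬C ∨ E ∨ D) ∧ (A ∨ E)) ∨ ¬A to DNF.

((¬C ∨ E ∨ D) ∧ (A ∨ E)) ∨ ¬A
⇔ (¬C ∧ A) ∨ (¬C ∧ E) ∨ (E ∧ A) ∨ (E ∧ E) ∨ (D ∧ A) ∨ (D ∧ E) ∨ ¬A   (distribute ∧ over ∨)
⇔ (¬C ∧ A) ∨ E ∨ (D ∧ A) ∨ ¬A   (simplify)

(¬C ∧ A) ∨ E ∨ (D ∧ A) ∨ ¬A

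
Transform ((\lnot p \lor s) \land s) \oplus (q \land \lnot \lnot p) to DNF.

(\lnot p \land s) \lor (s \land \lnot q) \lor (p \land \lnot s \land q)

((\lnot p \lor s) \land s) \oplus (q \land \lnot \lnot p)
⇔ ((\lnot p \lor s) \land s \land \lnot (q \land \lnot \lnot p)) \lor (\lnot ((\lnot p \lor s) \land s) \land q \land \lnot \lnot p)   [expand \oplus]
⇔ ((\lnot p \lor s) \land s \land (\lnot q \lor \lnot \lnot \lnot p)) \lor (\lnot ((\lnot p \lor s) \land s) \land q \land \lnot \lnot p)   [De Morgan]
⇔ ((\lnot p \lor s) \land s \land (\lnot q \lor \lnot p)) \lor (\lnot ((\lnot p \lor s) \land s) \land q \land \lnot \lnot p)   [double negation]
⇔ ((\lnot p \lor s) \land s \land (\lnot q \lor \lnot p)) \lor ((\lnot (\lnot p \lor s) \lor \lnot s) \land q \land \lnot \lnot p)   [De Morgan]
⇔ ((\lnot p \lor s) \land s \land (\lnot q \lor \lnot p)) \lor (((\lnot \lnot p \land \lnot s) \lor \lnot s) \land q \land \lnot \lnot p)   [De Morgan]
⇔ ((\lnot p \lor s) \land s \land (\lnot q \lor \lnot p)) \lor (((p \land \lnot s) \lor \lnot s) \land q \land \lnot \lnot p)   [double negation]
⇔ ((\lnot p \lor s) \land s \land (\lnot q \lor \lnot p)) \lor (((p \land \lnot s) \lor \lnot s) \land q \land p)   [double negation]
⇔ (\lnot p \land s \land \lnot q) \lor (\lnot p \land s \land \lnot p) \lor (s \land s \land \lnot q) \lor (s \land s \land \lnot p) \lor (p \land \lnot s \land q \land p) \lor (\lnot s \land q \land p)   [distribute \land over \lor]
⇔ (\lnot p \land s) \lor (s \land \lnot q) \lor (p \land \lnot s \land q)   [simplify]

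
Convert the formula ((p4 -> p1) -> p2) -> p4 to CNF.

((p4 -> p1) -> p2) -> p4
≡ ~((p4 -> p1) -> p2) | p4
≡ ~(~(p4 -> p1) | p2) | p4
≡ ~(~(~p4 | p1) | p2) | p4
≡ (~~(~p4 | p1) & ~p2) | p4
≡ ((~p4 | p1) & ~p2) | p4
≡ (~p4 | p1 | p4) & (~p2 | p4)
≡ ~p2 | p4

~p2 | p4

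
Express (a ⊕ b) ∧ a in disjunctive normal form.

(a ⊕ b) ∧ a
= (a ∧ ¬b ∨ ¬a ∧ b) ∧ a   [expand ⊕]
= a ∧ ¬b ∧ a ∨ ¬a ∧ b ∧ a   [distribute ∧ over ∨]
= a ∧ ¬b   [simplify]

a ∧ ¬b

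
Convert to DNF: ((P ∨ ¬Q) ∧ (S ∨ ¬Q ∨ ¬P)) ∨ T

(P ∧ S) ∨ ¬Q ∨ T

((P ∨ ¬Q) ∧ (S ∨ ¬Q ∨ ¬P)) ∨ T
≡ (P ∧ S) ∨ (P ∧ ¬Q) ∨ (P ∧ ¬P) ∨ (¬Q ∧ S) ∨ (¬Q ∧ ¬Q) ∨ (¬Q ∧ ¬P) ∨ T   [distribute ∧ over ∨]
≡ (P ∧ S) ∨ ¬Q ∨ T   [simplify]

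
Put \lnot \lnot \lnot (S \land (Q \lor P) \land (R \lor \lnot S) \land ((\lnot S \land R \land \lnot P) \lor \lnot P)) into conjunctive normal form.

\lnot \lnot \lnot (S \land (Q \lor P) \land (R \lor \lnot S) \land ((\lnot S \land R \land \lnot P) \lor \lnot P))
⇔ \lnot (S \land (Q \lor P) \land (R \lor \lnot S) \land ((\lnot S \land R \land \lnot P) \lor \lnot P))   (double negation)
⇔ \lnot S \lor \lnot (Q \lor P) \lor \lnot (R \lor \lnot S) \lor \lnot ((\lnot S \land R \land \lnot P) \lor \lnot P)   (De Morgan)
⇔ \lnot S \lor (\lnot Q \land \lnot P) \lor \lnot (R \lor \lnot S) \lor \lnot ((\lnot S \land R \land \lnot P) \lor \lnot P)   (De Morgan)
⇔ \lnot S \lor (\lnot Q \land \lnot P) \lor (\lnot R \land \lnot \lnot S) \lor \lnot ((\lnot S \land R \land \lnot P) \lor \lnot P)   (De Morgan)
⇔ \lnot S \lor (\lnot Q \land \lnot P) \lor (\lnot R \land S) \lor \lnot ((\lnot S \land R \land \lnot P) \lor \lnot P)   (double negation)
⇔ \lnot S \lor (\lnot Q \land \lnot P) \lor (\lnot R \land S) \lor (\lnot (\lnot S \land R \land \lnot P) \land \lnot \lnot P)   (De Morgan)
⇔ \lnot S \lor (\lnot Q \land \lnot P) \lor (\lnot R \land S) \lor ((\lnot \lnot S \lor \lnot R \lor \lnot \lnot P) \land \lnot \lnot P)   (De Morgan)
⇔ \lnot S \lor (\lnot Q \land \lnot P) \lor (\lnot R \land S) \lor ((S \lor \lnot R \lor \lnot \lnot P) \land \lnot \lnot P)   (double negation)
⇔ \lnot S \lor (\lnot Q \land \lnot P) \lor (\lnot R \land S) \lor ((S \lor \lnot R \lor P) \land \lnot \lnot P)   (double negation)
⇔ \lnot S \lor (\lnot Q \land \lnot P) \lor (\lnot R \land S) \lor ((S \lor \lnot R \lor P) \land P)   (double negation)
⇔ (\lnot S \lor \lnot Q \lor \lnot R \lor S \lor \lnot R \lor P) \land (\lnot S \lor \lnot Q \lor \lnot R \lor P) \land (\lnot S \lor \lnot Q \lor S \lor S \lor \lnot R \lor P) \land (\lnot S \lor \lnot Q \lor S \lor P) \land (\lnot S \lor \lnot P \lor \lnot R \lor S \lor \lnot R \lor P) \land (\lnot S \lor \lnot P \lor \lnot R \lor P) \land (\lnot S \lor \lnot P \lor S \lor S \lor \lnot R \lor P) \land (\lnot S \lor \lnot P \lor S \lor P)   (distribute \lor over \land)
⇔ \lnot S \lor \lnot Q \lor \lnot R \lor P   (simplify)

\lnot S \lor \lnot Q \lor \lnot R \lor P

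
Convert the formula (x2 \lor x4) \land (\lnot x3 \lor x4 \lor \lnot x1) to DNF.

(x2 \lor x4) \land (\lnot x3 \lor x4 \lor \lnot x1)
⇔ (x2 \land \lnot x3) \lor (x2 \land x4) \lor (x2 \land \lnot x1) \lor (x4 \land \lnot x3) \lor (x4 \land x4) \lor (x4 \land \lnot x1)   [distribute \land over \lor]
⇔ (x2 \land \lnot x3) \lor (x2 \land \lnot x1) \lor x4   [simplify]

(x2 \land \lnot x3) \lor (x2 \land \lnot x1) \lor x4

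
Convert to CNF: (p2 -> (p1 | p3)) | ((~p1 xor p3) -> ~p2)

(p2 -> (p1 | p3)) | ((~p1 xor p3) -> ~p2)
≡ ~p2 | p1 | p3 | ((~p1 xor p3) -> ~p2)   [eliminate ->]
≡ ~p2 | p1 | p3 | ~(~p1 xor p3) | ~p2   [eliminate ->]
≡ ~p2 | p1 | p3 | ~((~p1 | p3) & ~(~p1 & p3)) | ~p2   [expand xor]
≡ ~p2 | p1 | p3 | ~(~p1 | p3) | ~~(~p1 & p3) | ~p2   [De Morgan]
≡ ~p2 | p1 | p3 | (~~p1 & ~p3) | ~~(~p1 & p3) | ~p2   [De Morgan]
≡ ~p2 | p1 | p3 | (p1 & ~p3) | ~~(~p1 & p3) | ~p2   [double negation]
≡ ~p2 | p1 | p3 | (p1 & ~p3) | (~p1 & p3) | ~p2   [double negation]
≡ (~p2 | p1 | p3 | p1 | ~p1 | ~p2) & (~p2 | p1 | p3 | p1 | p3 | ~p2) & (~p2 | p1 | p3 | ~p3 | ~p1 | ~p2) & (~p2 | p1 | p3 | ~p3 | p3 | ~p2)   [distribute | over &]
≡ ~p2 | p1 | p3   [simplify]

~p2 | p1 | p3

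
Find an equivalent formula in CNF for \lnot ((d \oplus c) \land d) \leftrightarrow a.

(\lnot d \lor \lnot c \lor a) \land (d \lor a) \land (\lnot a \lor \lnot d \lor c)

\lnot ((d \oplus c) \land d) \leftrightarrow a
≡ (\lnot ((d \oplus c) \land d) \to a) \land (a \to \lnot ((d \oplus c) \land d))   [eliminate \leftrightarrow]
≡ (\lnot \lnot ((d \oplus c) \land d) \lor a) \land (a \to \lnot ((d \oplus c) \land d))   [eliminate \to]
≡ (\lnot \lnot ((d \lor c) \land \lnot (d \land c) \land d) \lor a) \land (a \to \lnot ((d \oplus c) \land d))   [expand \oplus]
≡ (\lnot \lnot ((d \lor c) \land \lnot (d \land c) \land d) \lor a) \land (\lnot a \lor \lnot ((d \oplus c) \land d))   [eliminate \to]
≡ (\lnot \lnot ((d \lor c) \land \lnot (d \land c) \land d) \lor a) \land (\lnot a \lor \lnot ((d \lor c) \land \lnot (d \land c) \land d))   [expand \oplus]
≡ (((d \lor c) \land \lnot (d \land c) \land d) \lor a) \land (\lnot a \lor \lnot ((d \lor c) \land \lnot (d \land c) \land d))   [double negation]
≡ (((d \lor c) \land (\lnot d \lor \lnot c) \land d) \lor a) \land (\lnot a \lor \lnot ((d \lor c) \land \lnot (d \land c) \land d))   [De Morgan]
≡ (((d \lor c) \land (\lnot d \lor \lnot c) \land d) \lor a) \land (\lnot a \lor \lnot (d \lor c) \lor \lnot \lnot (d \land c) \lor \lnot d)   [De Morgan]
≡ (((d \lor c) \land (\lnot d \lor \lnot c) \land d) \lor a) \land (\lnot a \lor (\lnot d \land \lnot c) \lor \lnot \lnot (d \land c) \lor \lnot d)   [De Morgan]
≡ (((d \lor c) \land (\lnot d \lor \lnot c) \land d) \lor a) \land (\lnot a \lor (\lnot d \land \lnot c) \lor (d \land c) \lor \lnot d)   [double negation]
≡ (d \lor c \lor a) \land (\lnot d \lor \lnot c \lor a) \land (d \lor a) \land (\lnot a \lor \lnot d \lor d \lor \lnot d) \land (\lnot a \lor \lnot d \lor c \lor \lnot d) \land (\lnot a \lor \lnot c \lor d \lor \lnot d) \land (\lnot a \lor \lnot c \lor c \lor \lnot d)   [distribute \lor over \land]
≡ (\lnot d \lor \lnot c \lor a) \land (d \lor a) \land (\lnot a \lor \lnot d \lor c)   [simplify]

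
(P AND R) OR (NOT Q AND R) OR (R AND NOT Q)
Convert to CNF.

(P AND R) OR (NOT Q AND R) OR (R AND NOT Q)
≡ (P OR NOT Q OR R) AND (P OR NOT Q OR NOT Q) AND (P OR R OR R) AND (P OR R OR NOT Q) AND (R OR NOT Q OR R) AND (R OR NOT Q OR NOT Q) AND (R OR R OR R) AND (R OR R OR NOT Q)   [distribute OR over AND]
≡ (P OR NOT Q) AND R   [simplify]

(P OR NOT Q) AND R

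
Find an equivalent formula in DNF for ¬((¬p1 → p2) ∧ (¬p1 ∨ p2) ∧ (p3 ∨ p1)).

¬((¬p1 → p2) ∧ (¬p1 ∨ p2) ∧ (p3 ∨ p1))
= ¬((¬¬p1 ∨ p2) ∧ (¬p1 ∨ p2) ∧ (p3 ∨ p1))   [eliminate →]
= ¬(¬¬p1 ∨ p2) ∨ ¬(¬p1 ∨ p2) ∨ ¬(p3 ∨ p1)   [De Morgan]
= (¬¬¬p1 ∧ ¬p2) ∨ ¬(¬p1 ∨ p2) ∨ ¬(p3 ∨ p1)   [De Morgan]
= (¬p1 ∧ ¬p2) ∨ ¬(¬p1 ∨ p2) ∨ ¬(p3 ∨ p1)   [double negation]
= (¬p1 ∧ ¬p2) ∨ (¬¬p1 ∧ ¬p2) ∨ ¬(p3 ∨ p1)   [De Morgan]
= (¬p1 ∧ ¬p2) ∨ (p1 ∧ ¬p2) ∨ ¬(p3 ∨ p1)   [double negation]
= (¬p1 ∧ ¬p2) ∨ (p1 ∧ ¬p2) ∨ (¬p3 ∧ ¬p1)   [De Morgan]

(¬p1 ∧ ¬p2) ∨ (p1 ∧ ¬p2) ∨ (¬p3 ∧ ¬p1)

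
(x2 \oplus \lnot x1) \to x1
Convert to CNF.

x1 \lor x2

(x2 \oplus \lnot x1) \to x1
≡ \lnot (x2 \oplus \lnot x1) \lor x1   [eliminate \to]
≡ \lnot ((x2 \lor \lnot x1) \land \lnot (x2 \land \lnot x1)) \lor x1   [expand \oplus]
≡ \lnot (x2 \lor \lnot x1) \lor \lnot \lnot (x2 \land \lnot x1) \lor x1   [De Morgan]
≡ (\lnot x2 \land \lnot \lnot x1) \lor \lnot \lnot (x2 \land \lnot x1) \lor x1   [De Morgan]
≡ (\lnot x2 \land x1) \lor \lnot \lnot (x2 \land \lnot x1) \lor x1   [double negation]
≡ (\lnot x2 \land x1) \lor (x2 \land \lnot x1) \lor x1   [double negation]
≡ (\lnot x2 \lor x2 \lor x1) \land (\lnot x2 \lor \lnot x1 \lor x1) \land (x1 \lor x2 \lor x1) \land (x1 \lor \lnot x1 \lor x1)   [distribute \lor over \land]
≡ x1 \lor x2   [simplify]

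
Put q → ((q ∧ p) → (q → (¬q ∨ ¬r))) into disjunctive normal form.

q → ((q ∧ p) → (q → (¬q ∨ ¬r)))
≡ ¬q ∨ ((q ∧ p) → (q → (¬q ∨ ¬r)))   [eliminate →]
≡ ¬q ∨ ¬(q ∧ p) ∨ (q → (¬q ∨ ¬r))   [eliminate →]
≡ ¬q ∨ ¬(q ∧ p) ∨ ¬q ∨ ¬q ∨ ¬r   [eliminate →]
≡ ¬q ∨ ¬q ∨ ¬p ∨ ¬q ∨ ¬q ∨ ¬r   [De Morgan]
≡ ¬q ∨ ¬p ∨ ¬r   [simplify]

¬q ∨ ¬p ∨ ¬r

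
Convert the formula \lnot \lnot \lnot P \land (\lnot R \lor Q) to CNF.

\lnot P \land (\lnot R \lor Q)

\lnot \lnot \lnot P \land (\lnot R \lor Q)
≡ \lnot P \land (\lnot R \lor Q)   — double negation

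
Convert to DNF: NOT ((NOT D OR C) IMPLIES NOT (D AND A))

C AND D AND A

NOT ((NOT D OR C) IMPLIES NOT (D AND A))
⇔ NOT (NOT (NOT D OR C) OR NOT (D AND A))   (eliminate IMPLIES)
⇔ NOT NOT (NOT D OR C) AND NOT NOT (D AND A)   (De Morgan)
⇔ (NOT D OR C) AND NOT NOT (D AND A)   (double negation)
⇔ (NOT D OR C) AND D AND A   (double negation)
⇔ (NOT D AND D AND A) OR (C AND D AND A)   (distribute AND over OR)
⇔ C AND D AND A   (simplify)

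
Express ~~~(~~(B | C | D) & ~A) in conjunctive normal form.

(~B | A) & (~C | A) & (~D | A)

~~~(~~(B | C | D) & ~A)
≡ ~(~~(B | C | D) & ~A)   (double negation)
≡ ~~~(B | C | D) | ~~A   (De Morgan)
≡ ~(B | C | D) | ~~A   (double negation)
≡ (~B & ~C & ~D) | ~~A   (De Morgan)
≡ (~B & ~C & ~D) | A   (double negation)
≡ (~B | A) & (~C | A) & (~D | A)   (distribute | over &)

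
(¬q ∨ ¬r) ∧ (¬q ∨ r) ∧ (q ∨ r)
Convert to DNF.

¬q ∧ r

(¬q ∨ ¬r) ∧ (¬q ∨ r) ∧ (q ∨ r)
⇔ ¬q ∧ ¬q ∧ q ∨ ¬q ∧ ¬q ∧ r ∨ ¬q ∧ r ∧ q ∨ ¬q ∧ r ∧ r ∨ ¬r ∧ ¬q ∧ q ∨ ¬r ∧ ¬q ∧ r ∨ ¬r ∧ r ∧ q ∨ ¬r ∧ r ∧ r
⇔ ¬q ∧ r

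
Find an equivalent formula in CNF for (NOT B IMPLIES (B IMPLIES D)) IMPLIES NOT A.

(NOT B OR NOT A) AND (B OR NOT A) AND (NOT D OR NOT A)

(NOT B IMPLIES (B IMPLIES D)) IMPLIES NOT A
= NOT (NOT B IMPLIES (B IMPLIES D)) OR NOT A
= NOT (NOT NOT B OR (B IMPLIES D)) OR NOT A
= NOT (NOT NOT B OR NOT B OR D) OR NOT A
= (NOT NOT NOT B AND NOT NOT B AND NOT D) OR NOT A
= (NOT B AND NOT NOT B AND NOT D) OR NOT A
= (NOT B AND B AND NOT D) OR NOT A
= (NOT B OR NOT A) AND (B OR NOT A) AND (NOT D OR NOT A)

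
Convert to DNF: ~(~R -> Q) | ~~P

(~R & ~Q) | P

~(~R -> Q) | ~~P
≡ ~(~~R | Q) | ~~P   [eliminate ->]
≡ (~~~R & ~Q) | ~~P   [De Morgan]
≡ (~R & ~Q) | ~~P   [double negation]
≡ (~R & ~Q) | P   [double negation]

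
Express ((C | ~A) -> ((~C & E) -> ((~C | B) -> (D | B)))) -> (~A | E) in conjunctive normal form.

((C | ~A) -> ((~C & E) -> ((~C | B) -> (D | B)))) -> (~A | E)
= ~((C | ~A) -> ((~C & E) -> ((~C | B) -> (D | B)))) | ~A | E
= ~(~(C | ~A) | ((~C & E) -> ((~C | B) -> (D | B)))) | ~A | E
= ~(~(C | ~A) | ~(~C & E) | ((~C | B) -> (D | B))) | ~A | E
= ~(~(C | ~A) | ~(~C & E) | ~(~C | B) | D | B) | ~A | E
= (~~(C | ~A) & ~~(~C & E) & ~~(~C | B) & ~D & ~B) | ~A | E
= ((C | ~A) & ~~(~C & E) & ~~(~C | B) & ~D & ~B) | ~A | E
= ((C | ~A) & ~C & E & ~~(~C | B) & ~D & ~B) | ~A | E
= ((C | ~A) & ~C & E & (~C | B) & ~D & ~B) | ~A | E
= (C | ~A | ~A | E) & (~C | ~A | E) & (E | ~A | E) & (~C | B | ~A | E) & (~D | ~A | E) & (~B | ~A | E)
= E | ~A

E | ~A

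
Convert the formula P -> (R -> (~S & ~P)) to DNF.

~P | ~R

P -> (R -> (~S & ~P))
⇔ ~P | (R -> (~S & ~P))   [eliminate ->]
⇔ ~P | ~R | (~S & ~P)   [eliminate ->]
⇔ ~P | ~R   [simplify]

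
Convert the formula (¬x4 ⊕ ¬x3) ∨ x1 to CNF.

(¬x4 ∨ ¬x3 ∨ x1) ∧ (x4 ∨ x3 ∨ x1)

(¬x4 ⊕ ¬x3) ∨ x1
= ((¬x4 ∨ ¬x3) ∧ ¬(¬x4 ∧ ¬x3)) ∨ x1   — expand ⊕
= ((¬x4 ∨ ¬x3) ∧ (¬¬x4 ∨ ¬¬x3)) ∨ x1   — De Morgan
= ((¬x4 ∨ ¬x3) ∧ (x4 ∨ ¬¬x3)) ∨ x1   — double negation
= ((¬x4 ∨ ¬x3) ∧ (x4 ∨ x3)) ∨ x1   — double negation
= (¬x4 ∨ ¬x3 ∨ x1) ∧ (x4 ∨ x3 ∨ x1)   — distribute ∨ over ∧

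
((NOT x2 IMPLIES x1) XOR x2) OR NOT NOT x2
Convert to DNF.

((NOT x2 IMPLIES x1) XOR x2) OR NOT NOT x2
≡ ((NOT x2 IMPLIES x1) AND NOT x2) OR (NOT (NOT x2 IMPLIES x1) AND x2) OR NOT NOT x2   — expand XOR
≡ ((NOT NOT x2 OR x1) AND NOT x2) OR (NOT (NOT x2 IMPLIES x1) AND x2) OR NOT NOT x2   — eliminate IMPLIES
≡ ((NOT NOT x2 OR x1) AND NOT x2) OR (NOT (NOT NOT x2 OR x1) AND x2) OR NOT NOT x2   — eliminate IMPLIES
≡ ((x2 OR x1) AND NOT x2) OR (NOT (NOT NOT x2 OR x1) AND x2) OR NOT NOT x2   — double negation
≡ ((x2 OR x1) AND NOT x2) OR (NOT NOT NOT x2 AND NOT x1 AND x2) OR NOT NOT x2   — De Morgan
≡ ((x2 OR x1) AND NOT x2) OR (NOT x2 AND NOT x1 AND x2) OR NOT NOT x2   — double negation
≡ ((x2 OR x1) AND NOT x2) OR (NOT x2 AND NOT x1 AND x2) OR x2   — double negation
≡ (x2 AND NOT x2) OR (x1 AND NOT x2) OR (NOT x2 AND NOT x1 AND x2) OR x2   — distribute AND over OR
≡ (x1 AND NOT x2) OR x2   — simplify

(x1 AND NOT x2) OR x2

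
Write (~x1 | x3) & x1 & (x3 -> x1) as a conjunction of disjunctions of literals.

(~x1 | x3) & x1 & (x3 -> x1)
≡ (~x1 | x3) & x1 & (~x3 | x1)   [eliminate ->]
≡ (~x1 | x3) & x1   [simplify]

(~x1 | x3) & x1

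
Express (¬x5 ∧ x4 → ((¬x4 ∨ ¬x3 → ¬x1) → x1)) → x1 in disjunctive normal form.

(¬x5 ∧ x4 → ((¬x4 ∨ ¬x3 → ¬x1) → x1)) → x1
≡ ¬(¬x5 ∧ x4 → ((¬x4 ∨ ¬x3 → ¬x1) → x1)) ∨ x1   [eliminate →]
≡ ¬(¬(¬x5 ∧ x4) ∨ ((¬x4 ∨ ¬x3 → ¬x1) → x1)) ∨ x1   [eliminate →]
≡ ¬(¬(¬x5 ∧ x4) ∨ ¬(¬x4 ∨ ¬x3 → ¬x1) ∨ x1) ∨ x1   [eliminate →]
≡ ¬(¬(¬x5 ∧ x4) ∨ ¬(¬(¬x4 ∨ ¬x3) ∨ ¬x1) ∨ x1) ∨ x1   [eliminate →]
≡ ¬¬(¬x5 ∧ x4) ∧ ¬¬(¬(¬x4 ∨ ¬x3) ∨ ¬x1) ∧ ¬x1 ∨ x1   [De Morgan]
≡ ¬x5 ∧ x4 ∧ ¬¬(¬(¬x4 ∨ ¬x3) ∨ ¬x1) ∧ ¬x1 ∨ x1   [double negation]
≡ ¬x5 ∧ x4 ∧ (¬(¬x4 ∨ ¬x3) ∨ ¬x1) ∧ ¬x1 ∨ x1   [double negation]
≡ ¬x5 ∧ x4 ∧ (¬¬x4 ∧ ¬¬x3 ∨ ¬x1) ∧ ¬x1 ∨ x1   [De Morgan]
≡ ¬x5 ∧ x4 ∧ (x4 ∧ ¬¬x3 ∨ ¬x1) ∧ ¬x1 ∨ x1   [double negation]
≡ ¬x5 ∧ x4 ∧ (x4 ∧ x3 ∨ ¬x1) ∧ ¬x1 ∨ x1   [double negation]
≡ ¬x5 ∧ x4 ∧ x4 ∧ x3 ∧ ¬x1 ∨ ¬x5 ∧ x4 ∧ ¬x1 ∧ ¬x1 ∨ x1   [distribute ∧ over ∨]
≡ ¬x5 ∧ x4 ∧ ¬x1 ∨ x1   [simplify]

¬x5 ∧ x4 ∧ ¬x1 ∨ x1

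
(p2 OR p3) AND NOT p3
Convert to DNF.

p2 AND NOT p3

(p2 OR p3) AND NOT p3
= (p2 AND NOT p3) OR (p3 AND NOT p3)   — distribute AND over OR
= p2 AND NOT p3   — simplify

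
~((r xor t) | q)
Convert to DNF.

~((r xor t) | q)
⇔ ~((r & ~t) | (~r & t) | q)   [expand xor]
⇔ ~(r & ~t) & ~(~r & t) & ~q   [De Morgan]
⇔ (~r | ~~t) & ~(~r & t) & ~q   [De Morgan]
⇔ (~r | t) & ~(~r & t) & ~q   [double negation]
⇔ (~r | t) & (~~r | ~t) & ~q   [De Morgan]
⇔ (~r | t) & (r | ~t) & ~q   [double negation]
⇔ (~r & r & ~q) | (~r & ~t & ~q) | (t & r & ~q) | (t & ~t & ~q)   [distribute & over |]
⇔ (~r & ~t & ~q) | (t & r & ~q)   [simplify]

(~r & ~t & ~q) | (t & r & ~q)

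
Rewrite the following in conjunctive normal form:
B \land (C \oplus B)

B \land (C \oplus B)
≡ B \land (C \lor B) \land \lnot (C \land B)   (expand \oplus)
≡ B \land (C \lor B) \land (\lnot C \lor \lnot B)   (De Morgan)
≡ B \land (\lnot C \lor \lnot B)   (simplify)

B \land (\lnot C \lor \lnot B)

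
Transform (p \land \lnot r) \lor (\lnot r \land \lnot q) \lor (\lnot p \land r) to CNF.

(p \lor \lnot q \lor r) \land (\lnot r \lor \lnot p)

(p \land \lnot r) \lor (\lnot r \land \lnot q) \lor (\lnot p \land r)
≡ (p \lor \lnot r \lor \lnot p) \land (p \lor \lnot r \lor r) \land (p \lor \lnot q \lor \lnot p) \land (p \lor \lnot q \lor r) \land (\lnot r \lor \lnot r \lor \lnot p) \land (\lnot r \lor \lnot r \lor r) \land (\lnot r \lor \lnot q \lor \lnot p) \land (\lnot r \lor \lnot q \lor r)   (distribute \lor over \land)
≡ (p \lor \lnot q \lor r) \land (\lnot r \lor \lnot p)   (simplify)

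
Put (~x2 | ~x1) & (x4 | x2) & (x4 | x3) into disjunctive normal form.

(~x2 | ~x1) & (x4 | x2) & (x4 | x3)
⇔ (~x2 & x4 & x4) | (~x2 & x4 & x3) | (~x2 & x2 & x4) | (~x2 & x2 & x3) | (~x1 & x4 & x4) | (~x1 & x4 & x3) | (~x1 & x2 & x4) | (~x1 & x2 & x3)   (distribute & over |)
⇔ (~x2 & x4) | (~x1 & x4) | (~x1 & x2 & x3)   (simplify)

(~x2 & x4) | (~x1 & x4) | (~x1 & x2 & x3)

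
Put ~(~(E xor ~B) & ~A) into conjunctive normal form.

~(~(E xor ~B) & ~A)
⇔ ~(~((E | ~B) & ~(E & ~B)) & ~A)   — expand xor
⇔ ~~((E | ~B) & ~(E & ~B)) | ~~A   — De Morgan
⇔ ((E | ~B) & ~(E & ~B)) | ~~A   — double negation
⇔ ((E | ~B) & (~E | ~~B)) | ~~A   — De Morgan
⇔ ((E | ~B) & (~E | B)) | ~~A   — double negation
⇔ ((E | ~B) & (~E | B)) | A   — double negation
⇔ (E | ~B | A) & (~E | B | A)   — distribute | over &

(E | ~B | A) & (~E | B | A)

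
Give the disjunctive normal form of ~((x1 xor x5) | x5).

~((x1 xor x5) | x5)
= ~((x1 & ~x5) | (~x1 & x5) | x5)   [expand xor]
= ~(x1 & ~x5) & ~(~x1 & x5) & ~x5   [De Morgan]
= (~x1 | ~~x5) & ~(~x1 & x5) & ~x5   [De Morgan]
= (~x1 | x5) & ~(~x1 & x5) & ~x5   [double negation]
= (~x1 | x5) & (~~x1 | ~x5) & ~x5   [De Morgan]
= (~x1 | x5) & (x1 | ~x5) & ~x5   [double negation]
= (~x1 & x1 & ~x5) | (~x1 & ~x5 & ~x5) | (x5 & x1 & ~x5) | (x5 & ~x5 & ~x5)   [distribute & over |]
= ~x1 & ~x5   [simplify]

~x1 & ~x5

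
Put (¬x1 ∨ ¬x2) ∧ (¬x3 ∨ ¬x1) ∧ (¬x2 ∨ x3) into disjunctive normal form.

(¬x1 ∧ ¬x2) ∨ (¬x1 ∧ x3) ∨ (¬x2 ∧ ¬x3)

(¬x1 ∨ ¬x2) ∧ (¬x3 ∨ ¬x1) ∧ (¬x2 ∨ x3)
≡ (¬x1 ∧ ¬x3 ∧ ¬x2) ∨ (¬x1 ∧ ¬x3 ∧ x3) ∨ (¬x1 ∧ ¬x1 ∧ ¬x2) ∨ (¬x1 ∧ ¬x1 ∧ x3) ∨ (¬x2 ∧ ¬x3 ∧ ¬x2) ∨ (¬x2 ∧ ¬x3 ∧ x3) ∨ (¬x2 ∧ ¬x1 ∧ ¬x2) ∨ (¬x2 ∧ ¬x1 ∧ x3)   [distribute ∧ over ∨]
≡ (¬x1 ∧ ¬x2) ∨ (¬x1 ∧ x3) ∨ (¬x2 ∧ ¬x3)   [simplify]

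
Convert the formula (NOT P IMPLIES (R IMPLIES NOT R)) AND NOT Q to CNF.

(NOT P IMPLIES (R IMPLIES NOT R)) AND NOT Q
⇔ (NOT NOT P OR (R IMPLIES NOT R)) AND NOT Q   — eliminate IMPLIES
⇔ (NOT NOT P OR NOT R OR NOT R) AND NOT Q   — eliminate IMPLIES
⇔ (P OR NOT R OR NOT R) AND NOT Q   — double negation
⇔ (P OR NOT R) AND NOT Q   — simplify

(P OR NOT R) AND NOT Q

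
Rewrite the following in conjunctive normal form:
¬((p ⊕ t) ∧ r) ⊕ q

¬((p ⊕ t) ∧ r) ⊕ q
≡ (¬((p ⊕ t) ∧ r) ∨ q) ∧ ¬(¬((p ⊕ t) ∧ r) ∧ q)   [expand ⊕]
≡ (¬((p ∨ t) ∧ ¬(p ∧ t) ∧ r) ∨ q) ∧ ¬(¬((p ⊕ t) ∧ r) ∧ q)   [expand ⊕]
≡ (¬((p ∨ t) ∧ ¬(p ∧ t) ∧ r) ∨ q) ∧ ¬(¬((p ∨ t) ∧ ¬(p ∧ t) ∧ r) ∧ q)   [expand ⊕]
≡ (¬(p ∨ t) ∨ ¬¬(p ∧ t) ∨ ¬r ∨ q) ∧ ¬(¬((p ∨ t) ∧ ¬(p ∧ t) ∧ r) ∧ q)   [De Morgan]
≡ ((¬p ∧ ¬t) ∨ ¬¬(p ∧ t) ∨ ¬r ∨ q) ∧ ¬(¬((p ∨ t) ∧ ¬(p ∧ t) ∧ r) ∧ q)   [De Morgan]
≡ ((¬p ∧ ¬t) ∨ (p ∧ t) ∨ ¬r ∨ q) ∧ ¬(¬((p ∨ t) ∧ ¬(p ∧ t) ∧ r) ∧ q)   [double negation]
≡ ((¬p ∧ ¬t) ∨ (p ∧ t) ∨ ¬r ∨ q) ∧ (¬¬((p ∨ t) ∧ ¬(p ∧ t) ∧ r) ∨ ¬q)   [De Morgan]
≡ ((¬p ∧ ¬t) ∨ (p ∧ t) ∨ ¬r ∨ q) ∧ (((p ∨ t) ∧ ¬(p ∧ t) ∧ r) ∨ ¬q)   [double negation]
≡ ((¬p ∧ ¬t) ∨ (p ∧ t) ∨ ¬r ∨ q) ∧ (((p ∨ t) ∧ (¬p ∨ ¬t) ∧ r) ∨ ¬q)   [De Morgan]
≡ (¬p ∨ p ∨ ¬r ∨ q) ∧ (¬p ∨ t ∨ ¬r ∨ q) ∧ (¬t ∨ p ∨ ¬r ∨ q) ∧ (¬t ∨ t ∨ ¬r ∨ q) ∧ (p ∨ t ∨ ¬q) ∧ (¬p ∨ ¬t ∨ ¬q) ∧ (r ∨ ¬q)   [distribute ∨ over ∧]
≡ (¬p ∨ t ∨ ¬r ∨ q) ∧ (¬t ∨ p ∨ ¬r ∨ q) ∧ (p ∨ t ∨ ¬q) ∧ (¬p ∨ ¬t ∨ ¬q) ∧ (r ∨ ¬q)   [simplify]

(¬p ∨ t ∨ ¬r ∨ q) ∧ (¬t ∨ p ∨ ¬r ∨ q) ∧ (p ∨ t ∨ ¬q) ∧ (¬p ∨ ¬t ∨ ¬q) ∧ (r ∨ ¬q)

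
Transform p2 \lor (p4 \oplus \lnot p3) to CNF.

(p2 \lor p4 \lor \lnot p3) \land (p2 \lor \lnot p4 \lor p3)

p2 \lor (p4 \oplus \lnot p3)
⇔ p2 \lor ((p4 \lor \lnot p3) \land \lnot (p4 \land \lnot p3))   — expand \oplus
⇔ p2 \lor ((p4 \lor \lnot p3) \land (\lnot p4 \lor \lnot \lnot p3))   — De Morgan
⇔ p2 \lor ((p4 \lor \lnot p3) \land (\lnot p4 \lor p3))   — double negation
⇔ (p2 \lor p4 \lor \lnot p3) \land (p2 \lor \lnot p4 \lor p3)   — distribute \lor over \land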